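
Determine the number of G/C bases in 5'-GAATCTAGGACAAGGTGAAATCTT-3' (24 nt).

Scanning the sequence gives T=6, A=9, G=6, C=3.
G+C = 6 + 3 = 9

9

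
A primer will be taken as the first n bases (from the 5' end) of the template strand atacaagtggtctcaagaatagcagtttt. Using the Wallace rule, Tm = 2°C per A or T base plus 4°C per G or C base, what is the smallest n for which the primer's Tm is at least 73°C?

First 26 bases: ATACAAGTGGTCTCAAGAATAGCAGT → Tm = 72°C (< 73°C)
First 27 bases: ATACAAGTGGTCTCAAGAATAGCAGTT → Tm = 74°C (≥ 73°C)
Since every base adds ≥2°C, Tm only increases with n, so the threshold is first crossed at n = 27.

n = 27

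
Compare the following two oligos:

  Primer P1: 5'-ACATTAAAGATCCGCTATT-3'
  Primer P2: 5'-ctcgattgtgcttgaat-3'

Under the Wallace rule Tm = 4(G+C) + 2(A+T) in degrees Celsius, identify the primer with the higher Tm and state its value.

Primer P1, 50°C

Primer P1: A+T=13, G+C=6 → Tm = 2(13)+4(6) = 50°C
Primer P2: A+T=10, G+C=7 → Tm = 2(10)+4(7) = 48°C
50°C vs 48°C → primer P1 is higher.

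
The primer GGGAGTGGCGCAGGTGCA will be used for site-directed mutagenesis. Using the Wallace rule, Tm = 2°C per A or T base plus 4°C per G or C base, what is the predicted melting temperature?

62°C

C=3, G=10, T=2, A=3
AT pairs contribute 5, GC pairs contribute 13.
Tm = 2(5) + 4(13) = 10 + 52 = 62°C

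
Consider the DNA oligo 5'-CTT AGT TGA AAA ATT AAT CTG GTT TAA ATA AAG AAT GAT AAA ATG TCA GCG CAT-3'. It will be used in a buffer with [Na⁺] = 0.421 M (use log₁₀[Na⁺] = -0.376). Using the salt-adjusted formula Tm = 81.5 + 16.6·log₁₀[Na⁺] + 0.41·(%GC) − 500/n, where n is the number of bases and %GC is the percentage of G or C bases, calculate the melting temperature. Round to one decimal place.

Length n = 54. Scanning the sequence gives C=5, G=9, A=23, T=17.
G+C = 14, so %GC = 14/54 × 100 = 25.926%
Salt term: 16.6 × (-0.376) = -6.242
GC term: 0.41 × 25.926 = 10.63; length term: −500/54 = −9.259
Tm = 81.5 + (-6.242) + 10.63 − 9.259 = 76.629 → 76.6°C

76.6°C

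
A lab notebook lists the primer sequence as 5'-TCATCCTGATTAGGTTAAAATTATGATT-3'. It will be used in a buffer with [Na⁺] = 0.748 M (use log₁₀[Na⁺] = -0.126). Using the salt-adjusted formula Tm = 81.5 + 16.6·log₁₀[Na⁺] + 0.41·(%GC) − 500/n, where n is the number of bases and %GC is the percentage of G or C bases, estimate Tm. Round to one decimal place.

71.8°C

Length n = 28. Counting bases: C=3, T=12, A=9, G=4
G+C = 7, so %GC = 7/28 × 100 = 25%
Salt term: 16.6 × (-0.126) = -2.092
GC term: 0.41 × 25 = 10.25; length term: −500/28 = −17.857
Tm = 81.5 + (-2.092) + 10.25 − 17.857 = 71.801 → 71.8°C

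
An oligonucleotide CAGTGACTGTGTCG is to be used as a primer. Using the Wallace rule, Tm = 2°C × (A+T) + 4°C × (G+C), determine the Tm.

44°C

A=2, G=5, C=3, T=4
So N_AT = 6 and N_GC = 8.
Tm = 4·8 + 2·6 = 32 + 12 = 44°C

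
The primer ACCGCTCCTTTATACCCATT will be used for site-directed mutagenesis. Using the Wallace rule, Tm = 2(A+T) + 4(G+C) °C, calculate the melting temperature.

Counting bases: C=8, T=7, A=4, G=1
A+T = 11, G+C = 9
Tm = 4·9 + 2·11 = 36 + 22 = 58°C

58°C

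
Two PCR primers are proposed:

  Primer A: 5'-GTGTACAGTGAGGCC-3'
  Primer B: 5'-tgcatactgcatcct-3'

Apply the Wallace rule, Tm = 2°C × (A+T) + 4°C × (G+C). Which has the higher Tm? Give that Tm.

Primer A, 48°C

Primer A: A+T=6, G+C=9 → Tm = 2(6)+4(9) = 48°C
Primer B: A+T=8, G+C=7 → Tm = 2(8)+4(7) = 44°C
48°C vs 44°C → primer A is higher.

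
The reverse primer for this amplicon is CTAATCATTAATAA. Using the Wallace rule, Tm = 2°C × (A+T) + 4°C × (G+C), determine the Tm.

Scanning the sequence gives A=7, C=2, T=5, G=0.
A+T = 12, G+C = 2
Tm = 2×12 + 4×2 = 32°C

32°C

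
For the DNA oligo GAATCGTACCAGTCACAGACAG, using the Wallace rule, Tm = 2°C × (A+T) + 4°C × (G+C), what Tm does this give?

66°C

Base counts: G=5, C=6, A=8, T=3
So N_AT = 11 and N_GC = 11.
Tm = 2(11) + 4(11) = 22 + 44 = 66°C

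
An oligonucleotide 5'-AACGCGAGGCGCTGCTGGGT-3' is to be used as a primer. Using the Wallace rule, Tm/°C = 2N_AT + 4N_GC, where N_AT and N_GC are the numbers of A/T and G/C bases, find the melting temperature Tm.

Base counts: A=3, G=9, C=5, T=3
So N_AT = 6 and N_GC = 14.
Tm = 2×6 + 4×14 = 68°C

68°C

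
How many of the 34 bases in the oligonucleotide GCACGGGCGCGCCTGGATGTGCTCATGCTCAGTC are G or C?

23

A=4, G=12, C=11, T=7
G+C = 12 + 11 = 23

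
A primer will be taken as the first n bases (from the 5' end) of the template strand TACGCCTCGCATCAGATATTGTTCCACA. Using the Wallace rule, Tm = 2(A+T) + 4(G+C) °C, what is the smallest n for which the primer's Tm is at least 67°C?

First 23 bases: TACGCCTCGCATCAGATATTGTT → Tm = 66°C (< 67°C)
First 24 bases: TACGCCTCGCATCAGATATTGTTC → Tm = 70°C (≥ 67°C)
Each additional base adds 2°C (A/T) or 4°C (G/C), so Tm is non-decreasing in n; n = 24 is the first length to reach 67°C.

n = 24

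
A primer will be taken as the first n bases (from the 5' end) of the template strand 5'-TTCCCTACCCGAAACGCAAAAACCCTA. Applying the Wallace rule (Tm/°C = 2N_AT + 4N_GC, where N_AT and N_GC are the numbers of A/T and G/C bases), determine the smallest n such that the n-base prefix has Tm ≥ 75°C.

First 24 bases: TTCCCTACCCGAAACGCAAAAACC → Tm = 72°C (< 75°C)
First 25 bases: TTCCCTACCCGAAACGCAAAAACCC → Tm = 76°C (≥ 75°C)
Each additional base adds 2°C (A/T) or 4°C (G/C), so Tm is non-decreasing in n; n = 25 is the first length to reach 75°C.

n = 25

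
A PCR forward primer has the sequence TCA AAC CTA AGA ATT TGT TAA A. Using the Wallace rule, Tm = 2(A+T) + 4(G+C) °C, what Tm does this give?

54°C

Scanning the sequence gives C=3, G=2, T=7, A=10.
A+T = 17, G+C = 5
Tm = 2×17 + 4×5 = 54°C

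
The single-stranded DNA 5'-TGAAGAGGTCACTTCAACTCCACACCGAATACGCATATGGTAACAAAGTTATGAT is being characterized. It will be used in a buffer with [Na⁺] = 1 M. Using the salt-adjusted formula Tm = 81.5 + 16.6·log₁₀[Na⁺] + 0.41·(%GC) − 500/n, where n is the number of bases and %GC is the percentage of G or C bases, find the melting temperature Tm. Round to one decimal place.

Length n = 55. Base counts: C=12, G=10, A=20, T=13
G+C = 22, so %GC = 22/55 × 100 = 40%
Salt term: 16.6 × (0) = 0
GC term: 0.41 × 40 = 16.4; length term: −500/55 = −9.091
Tm = 81.5 + (0) + 16.4 − 9.091 = 88.809 → 88.8°C

88.8°C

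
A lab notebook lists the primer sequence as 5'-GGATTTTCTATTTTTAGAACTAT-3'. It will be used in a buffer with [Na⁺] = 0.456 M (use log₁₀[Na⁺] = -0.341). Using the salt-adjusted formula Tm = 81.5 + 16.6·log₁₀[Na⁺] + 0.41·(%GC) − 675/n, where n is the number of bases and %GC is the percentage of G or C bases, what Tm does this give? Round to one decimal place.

Length n = 23. A=6, T=12, G=3, C=2
G+C = 5, so %GC = 5/23 × 100 = 21.739%
Salt term: 16.6 × (-0.341) = -5.661
GC term: 0.41 × 21.739 = 8.913; length term: −675/23 = −29.348
Tm = 81.5 + (-5.661) + 8.913 − 29.348 = 55.404 → 55.4°C

55.4°C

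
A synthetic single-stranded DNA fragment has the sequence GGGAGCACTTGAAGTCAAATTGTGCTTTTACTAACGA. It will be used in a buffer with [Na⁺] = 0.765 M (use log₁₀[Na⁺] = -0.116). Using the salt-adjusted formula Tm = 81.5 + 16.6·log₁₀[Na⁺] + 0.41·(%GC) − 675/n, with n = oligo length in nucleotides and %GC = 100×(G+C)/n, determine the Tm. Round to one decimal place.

78.0°C

Length n = 37. T=11, G=9, C=6, A=11
G+C = 15, so %GC = 15/37 × 100 = 40.541%
Salt term: 16.6 × (-0.116) = -1.926
GC term: 0.41 × 40.541 = 16.622; length term: −675/37 = −18.243
Tm = 81.5 + (-1.926) + 16.622 − 18.243 = 77.953 → 78.0°C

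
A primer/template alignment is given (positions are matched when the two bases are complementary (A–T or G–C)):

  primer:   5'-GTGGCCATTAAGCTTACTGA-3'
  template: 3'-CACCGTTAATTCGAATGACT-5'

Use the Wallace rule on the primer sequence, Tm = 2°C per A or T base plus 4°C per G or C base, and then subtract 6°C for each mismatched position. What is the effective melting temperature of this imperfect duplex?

52°C

Primer base counts: A=5, T=6, G=5, C=4 → A+T=11, G+C=9
Perfect-match Tm = 2(11) + 4(9) = 22 + 36 = 58°C
Mismatches (positions where the bases are not complementary): 1 (at position 6)
Effective Tm = 58 − 1×6 = 58 − 6 = 52°C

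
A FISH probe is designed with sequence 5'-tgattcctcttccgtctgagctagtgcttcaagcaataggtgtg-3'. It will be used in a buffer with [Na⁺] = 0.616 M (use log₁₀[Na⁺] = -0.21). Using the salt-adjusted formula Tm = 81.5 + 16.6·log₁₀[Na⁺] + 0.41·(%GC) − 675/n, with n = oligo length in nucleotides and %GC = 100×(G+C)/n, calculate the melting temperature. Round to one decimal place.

82.2°C

Length n = 44. Scanning the sequence gives G=11, A=8, C=10, T=15.
G+C = 21, so %GC = 21/44 × 100 = 47.727%
Salt term: 16.6 × (-0.21) = -3.486
GC term: 0.41 × 47.727 = 19.568; length term: −675/44 = −15.341
Tm = 81.5 + (-3.486) + 19.568 − 15.341 = 82.241 → 82.2°C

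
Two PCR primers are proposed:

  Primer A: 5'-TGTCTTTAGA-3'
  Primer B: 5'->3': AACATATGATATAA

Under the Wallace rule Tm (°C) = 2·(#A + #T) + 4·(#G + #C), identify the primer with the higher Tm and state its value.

Primer B, 32°C

Primer A: A+T=7, G+C=3 → Tm = 2(7)+4(3) = 26°C
Primer B: A+T=12, G+C=2 → Tm = 2(12)+4(2) = 32°C
26°C vs 32°C → primer B is higher.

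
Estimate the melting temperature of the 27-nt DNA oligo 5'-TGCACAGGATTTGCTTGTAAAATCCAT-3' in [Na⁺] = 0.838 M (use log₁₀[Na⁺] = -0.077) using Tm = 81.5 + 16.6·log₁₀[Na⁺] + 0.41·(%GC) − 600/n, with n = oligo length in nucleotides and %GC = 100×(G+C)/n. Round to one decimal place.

73.2°C

Length n = 27. Base counts: T=9, A=8, C=5, G=5
G+C = 10, so %GC = 10/27 × 100 = 37.037%
Salt term: 16.6 × (-0.077) = -1.278
GC term: 0.41 × 37.037 = 15.185; length term: −600/27 = −22.222
Tm = 81.5 + (-1.278) + 15.185 − 22.222 = 73.185 → 73.2°C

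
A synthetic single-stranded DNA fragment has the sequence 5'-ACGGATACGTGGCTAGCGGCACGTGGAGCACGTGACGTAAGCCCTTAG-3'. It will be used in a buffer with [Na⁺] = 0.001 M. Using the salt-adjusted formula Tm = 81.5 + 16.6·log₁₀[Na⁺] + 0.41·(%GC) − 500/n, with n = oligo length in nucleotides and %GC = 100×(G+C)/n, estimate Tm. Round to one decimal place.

46.1°C

Length n = 48. Base counts: T=8, G=17, C=12, A=11
G+C = 29, so %GC = 29/48 × 100 = 60.417%
Salt term: 16.6 × (-3) = -49.8
GC term: 0.41 × 60.417 = 24.771; length term: −500/48 = −10.417
Tm = 81.5 + (-49.8) + 24.771 − 10.417 = 46.054 → 46.1°C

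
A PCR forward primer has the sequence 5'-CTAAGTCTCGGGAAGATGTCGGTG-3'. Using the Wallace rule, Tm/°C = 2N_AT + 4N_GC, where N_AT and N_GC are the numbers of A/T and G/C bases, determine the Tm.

74°C

C=4, A=5, T=6, G=9
A+T = 11, G+C = 13
Tm = 4·13 + 2·11 = 52 + 22 = 74°C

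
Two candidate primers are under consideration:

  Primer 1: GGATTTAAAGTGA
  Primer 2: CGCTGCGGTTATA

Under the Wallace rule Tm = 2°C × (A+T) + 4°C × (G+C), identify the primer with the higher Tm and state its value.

Primer 1: A+T=9, G+C=4 → Tm = 2(9)+4(4) = 34°C
Primer 2: A+T=6, G+C=7 → Tm = 2(6)+4(7) = 40°C
34°C vs 40°C → primer 2 is higher.

Primer 2, 40°C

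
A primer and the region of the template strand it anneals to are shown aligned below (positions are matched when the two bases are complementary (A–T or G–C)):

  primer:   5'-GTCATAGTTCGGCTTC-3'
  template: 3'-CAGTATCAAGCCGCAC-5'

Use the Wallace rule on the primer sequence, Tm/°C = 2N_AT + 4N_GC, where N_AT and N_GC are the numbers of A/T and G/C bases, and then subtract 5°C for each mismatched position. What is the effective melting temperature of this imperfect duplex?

38°C

Primer base counts: A=2, T=6, G=4, C=4 → A+T=8, G+C=8
Perfect-match Tm = 2(8) + 4(8) = 16 + 32 = 48°C
Mismatches (positions where the bases are not complementary): 2 (at positions 14, 16)
Effective Tm = 48 − 2×5 = 48 − 10 = 38°C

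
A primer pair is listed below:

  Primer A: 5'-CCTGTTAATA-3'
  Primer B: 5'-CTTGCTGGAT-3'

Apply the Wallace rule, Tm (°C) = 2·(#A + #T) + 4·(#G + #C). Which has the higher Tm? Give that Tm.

Primer A: A+T=7, G+C=3 → Tm = 2(7)+4(3) = 26°C
Primer B: A+T=5, G+C=5 → Tm = 2(5)+4(5) = 30°C
26°C vs 30°C → primer B is higher.

Primer B, 30°C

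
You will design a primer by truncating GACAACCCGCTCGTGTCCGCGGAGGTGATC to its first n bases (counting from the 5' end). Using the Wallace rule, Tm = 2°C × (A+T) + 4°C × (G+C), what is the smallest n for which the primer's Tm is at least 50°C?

n = 15

First 14 bases: GACAACCCGCTCGT → Tm = 46°C (< 50°C)
First 15 bases: GACAACCCGCTCGTG → Tm = 50°C (≥ 50°C)
Each additional base adds 2°C (A/T) or 4°C (G/C), so Tm is non-decreasing in n; n = 15 is the first length to reach 50°C.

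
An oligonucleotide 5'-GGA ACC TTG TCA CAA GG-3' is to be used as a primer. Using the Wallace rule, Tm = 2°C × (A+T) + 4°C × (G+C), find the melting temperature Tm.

52°C

C=4, T=3, G=5, A=5
A+T = 8, G+C = 9
Tm = 4·9 + 2·8 = 36 + 16 = 52°C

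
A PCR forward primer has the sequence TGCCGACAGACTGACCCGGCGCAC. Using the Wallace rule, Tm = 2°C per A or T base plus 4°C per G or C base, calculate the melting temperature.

82°C

Base counts: T=2, C=10, A=5, G=7
AT pairs contribute 7, GC pairs contribute 17.
Tm = 4·17 + 2·7 = 68 + 14 = 82°C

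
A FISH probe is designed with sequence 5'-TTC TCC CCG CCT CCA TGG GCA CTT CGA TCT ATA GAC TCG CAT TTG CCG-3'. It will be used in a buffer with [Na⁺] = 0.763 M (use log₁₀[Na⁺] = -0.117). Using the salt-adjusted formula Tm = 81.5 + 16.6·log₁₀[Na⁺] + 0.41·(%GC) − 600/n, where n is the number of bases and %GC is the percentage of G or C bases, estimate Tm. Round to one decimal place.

90.1°C

Length n = 48. T=14, A=7, G=9, C=18
G+C = 27, so %GC = 27/48 × 100 = 56.25%
Salt term: 16.6 × (-0.117) = -1.942
GC term: 0.41 × 56.25 = 23.062; length term: −600/48 = −12.5
Tm = 81.5 + (-1.942) + 23.062 − 12.5 = 90.12 → 90.1°C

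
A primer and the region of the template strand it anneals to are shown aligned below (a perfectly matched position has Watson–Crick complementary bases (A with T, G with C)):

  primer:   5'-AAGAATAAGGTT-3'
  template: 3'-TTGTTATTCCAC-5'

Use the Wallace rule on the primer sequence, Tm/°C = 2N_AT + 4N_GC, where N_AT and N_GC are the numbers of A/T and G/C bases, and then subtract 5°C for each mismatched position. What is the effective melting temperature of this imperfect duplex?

20°C

Primer base counts: A=6, T=3, G=3, C=0 → A+T=9, G+C=3
Perfect-match Tm = 2(9) + 4(3) = 18 + 12 = 30°C
Mismatches (positions where the bases are not complementary): 2 (at positions 3, 12)
Effective Tm = 30 − 2×5 = 30 − 10 = 20°C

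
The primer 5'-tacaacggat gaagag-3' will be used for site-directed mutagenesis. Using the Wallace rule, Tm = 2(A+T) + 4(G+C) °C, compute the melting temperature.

46°C

Counting bases: G=5, T=2, A=7, C=2
A+T = 9, G+C = 7
Tm = 4·7 + 2·9 = 28 + 18 = 46°C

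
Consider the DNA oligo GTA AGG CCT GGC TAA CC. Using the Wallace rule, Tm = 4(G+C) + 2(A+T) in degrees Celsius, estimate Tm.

Scanning the sequence gives A=4, C=5, T=3, G=5.
AT pairs contribute 7, GC pairs contribute 10.
Tm = 2×7 + 4×10 = 54°C

54°C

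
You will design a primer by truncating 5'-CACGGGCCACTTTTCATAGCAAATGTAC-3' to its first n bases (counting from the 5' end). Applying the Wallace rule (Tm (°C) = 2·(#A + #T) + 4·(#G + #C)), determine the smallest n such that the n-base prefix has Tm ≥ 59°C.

First 19 bases: CACGGGCCACTTTTCATAG → Tm = 58°C (< 59°C)
First 20 bases: CACGGGCCACTTTTCATAGC → Tm = 62°C (≥ 59°C)
Each additional base adds 2°C (A/T) or 4°C (G/C), so Tm is non-decreasing in n; n = 20 is the first length to reach 59°C.

n = 20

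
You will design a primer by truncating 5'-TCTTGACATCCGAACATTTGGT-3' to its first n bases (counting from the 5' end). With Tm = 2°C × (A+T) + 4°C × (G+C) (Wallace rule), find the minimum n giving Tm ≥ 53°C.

n = 20

First 19 bases: TCTTGACATCCGAACATTT → Tm = 52°C (< 53°C)
First 20 bases: TCTTGACATCCGAACATTTG → Tm = 56°C (≥ 53°C)
Since every base adds ≥2°C, Tm only increases with n, so the threshold is first crossed at n = 20.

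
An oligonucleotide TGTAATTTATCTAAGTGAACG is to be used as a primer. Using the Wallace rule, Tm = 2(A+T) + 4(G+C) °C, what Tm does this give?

54°C

Base counts: G=4, T=8, C=2, A=7
So N_AT = 15 and N_GC = 6.
Tm = 2×15 + 4×6 = 54°C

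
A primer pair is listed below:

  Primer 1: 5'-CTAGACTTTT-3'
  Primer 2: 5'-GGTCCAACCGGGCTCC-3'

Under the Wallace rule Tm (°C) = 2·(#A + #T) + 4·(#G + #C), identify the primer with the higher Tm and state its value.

Primer 1: A+T=7, G+C=3 → Tm = 2(7)+4(3) = 26°C
Primer 2: A+T=4, G+C=12 → Tm = 2(4)+4(12) = 56°C
26°C vs 56°C → primer 2 is higher.

Primer 2, 56°C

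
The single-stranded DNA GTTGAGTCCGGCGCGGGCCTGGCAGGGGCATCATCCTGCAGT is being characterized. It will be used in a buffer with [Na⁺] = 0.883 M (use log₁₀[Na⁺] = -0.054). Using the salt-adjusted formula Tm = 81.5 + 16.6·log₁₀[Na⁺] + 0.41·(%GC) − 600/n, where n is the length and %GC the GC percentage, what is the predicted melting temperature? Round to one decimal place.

Length n = 42. Counting bases: A=5, G=17, C=12, T=8
G+C = 29, so %GC = 29/42 × 100 = 69.048%
Salt term: 16.6 × (-0.054) = -0.896
GC term: 0.41 × 69.048 = 28.31; length term: −600/42 = −14.286
Tm = 81.5 + (-0.896) + 28.31 − 14.286 = 94.628 → 94.6°C

94.6°C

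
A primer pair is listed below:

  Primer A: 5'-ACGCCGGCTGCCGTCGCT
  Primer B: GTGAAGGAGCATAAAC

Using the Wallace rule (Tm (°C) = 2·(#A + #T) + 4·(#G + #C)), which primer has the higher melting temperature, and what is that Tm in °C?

Primer A: A+T=4, G+C=14 → Tm = 2(4)+4(14) = 64°C
Primer B: A+T=9, G+C=7 → Tm = 2(9)+4(7) = 46°C
64°C vs 46°C → primer A is higher.

Primer A, 64°C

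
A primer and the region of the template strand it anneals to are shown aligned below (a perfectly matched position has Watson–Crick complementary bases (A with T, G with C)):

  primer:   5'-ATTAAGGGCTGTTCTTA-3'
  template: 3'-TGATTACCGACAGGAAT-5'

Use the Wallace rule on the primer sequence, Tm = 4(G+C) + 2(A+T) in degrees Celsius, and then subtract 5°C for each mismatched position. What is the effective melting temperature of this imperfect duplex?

Primer base counts: A=4, T=7, G=4, C=2 → A+T=11, G+C=6
Perfect-match Tm = 2(11) + 4(6) = 22 + 24 = 46°C
Mismatches (positions where the bases are not complementary): 3 (at positions 2, 6, 13)
Effective Tm = 46 − 3×5 = 46 − 15 = 31°C

31°C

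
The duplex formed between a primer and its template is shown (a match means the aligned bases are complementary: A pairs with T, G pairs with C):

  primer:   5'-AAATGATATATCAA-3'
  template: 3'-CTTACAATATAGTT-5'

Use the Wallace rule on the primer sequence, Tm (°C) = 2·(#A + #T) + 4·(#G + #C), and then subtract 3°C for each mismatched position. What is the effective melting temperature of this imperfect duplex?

26°C

Primer base counts: A=8, T=4, G=1, C=1 → A+T=12, G+C=2
Perfect-match Tm = 2(12) + 4(2) = 24 + 8 = 32°C
Mismatches (positions where the bases are not complementary): 2 (at positions 1, 6)
Effective Tm = 32 − 2×3 = 32 − 6 = 26°C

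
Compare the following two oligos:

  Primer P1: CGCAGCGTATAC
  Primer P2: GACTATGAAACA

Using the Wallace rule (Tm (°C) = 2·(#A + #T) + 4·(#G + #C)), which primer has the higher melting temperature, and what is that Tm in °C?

Primer P1: A+T=5, G+C=7 → Tm = 2(5)+4(7) = 38°C
Primer P2: A+T=8, G+C=4 → Tm = 2(8)+4(4) = 32°C
38°C vs 32°C → primer P1 is higher.

Primer P1, 38°C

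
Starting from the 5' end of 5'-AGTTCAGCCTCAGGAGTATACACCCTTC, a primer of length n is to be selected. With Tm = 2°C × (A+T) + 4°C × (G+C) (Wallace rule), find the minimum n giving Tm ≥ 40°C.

First 12 bases: AGTTCAGCCTCA → Tm = 36°C (< 40°C)
First 13 bases: AGTTCAGCCTCAG → Tm = 40°C (≥ 40°C)
Each additional base adds 2°C (A/T) or 4°C (G/C), so Tm is non-decreasing in n; n = 13 is the first length to reach 40°C.

n = 13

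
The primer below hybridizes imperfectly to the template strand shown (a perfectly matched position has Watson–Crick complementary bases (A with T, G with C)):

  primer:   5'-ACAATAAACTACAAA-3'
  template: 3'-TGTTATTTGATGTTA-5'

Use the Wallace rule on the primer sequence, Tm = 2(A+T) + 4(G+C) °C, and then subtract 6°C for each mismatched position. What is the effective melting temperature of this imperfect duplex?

30°C

Primer base counts: A=10, T=2, G=0, C=3 → A+T=12, G+C=3
Perfect-match Tm = 2(12) + 4(3) = 24 + 12 = 36°C
Mismatches (positions where the bases are not complementary): 1 (at position 15)
Effective Tm = 36 − 1×6 = 36 − 6 = 30°C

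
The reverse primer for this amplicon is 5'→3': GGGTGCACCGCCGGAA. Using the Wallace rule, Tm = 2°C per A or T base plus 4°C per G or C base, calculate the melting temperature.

56°C

Counting bases: C=5, T=1, G=7, A=3
So N_AT = 4 and N_GC = 12.
Tm = 4·12 + 2·4 = 48 + 8 = 56°C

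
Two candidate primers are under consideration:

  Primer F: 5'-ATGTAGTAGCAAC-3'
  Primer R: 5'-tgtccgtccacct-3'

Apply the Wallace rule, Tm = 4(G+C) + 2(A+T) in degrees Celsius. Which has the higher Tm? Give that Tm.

Primer F: A+T=8, G+C=5 → Tm = 2(8)+4(5) = 36°C
Primer R: A+T=5, G+C=8 → Tm = 2(5)+4(8) = 42°C
36°C vs 42°C → primer R is higher.

Primer R, 42°C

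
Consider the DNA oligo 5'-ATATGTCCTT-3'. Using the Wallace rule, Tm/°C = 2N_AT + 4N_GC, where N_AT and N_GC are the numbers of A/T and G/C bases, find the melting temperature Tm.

Scanning the sequence gives A=2, T=5, C=2, G=1.
A+T = 7, G+C = 3
Tm = 4·3 + 2·7 = 12 + 14 = 26°C

26°C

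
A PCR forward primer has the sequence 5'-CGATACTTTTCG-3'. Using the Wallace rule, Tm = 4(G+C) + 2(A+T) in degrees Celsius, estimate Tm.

Base counts: C=3, T=5, A=2, G=2
AT pairs contribute 7, GC pairs contribute 5.
Tm = 2×7 + 4×5 = 34°C

34°C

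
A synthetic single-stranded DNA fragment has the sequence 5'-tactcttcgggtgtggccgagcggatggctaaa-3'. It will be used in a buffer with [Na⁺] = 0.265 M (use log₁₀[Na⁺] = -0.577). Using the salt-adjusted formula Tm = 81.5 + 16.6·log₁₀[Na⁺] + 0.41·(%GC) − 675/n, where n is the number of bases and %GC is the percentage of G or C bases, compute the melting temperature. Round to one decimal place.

75.1°C

Length n = 33. G=12, A=6, T=8, C=7
G+C = 19, so %GC = 19/33 × 100 = 57.576%
Salt term: 16.6 × (-0.577) = -9.578
GC term: 0.41 × 57.576 = 23.606; length term: −675/33 = −20.455
Tm = 81.5 + (-9.578) + 23.606 − 20.455 = 75.073 → 75.1°C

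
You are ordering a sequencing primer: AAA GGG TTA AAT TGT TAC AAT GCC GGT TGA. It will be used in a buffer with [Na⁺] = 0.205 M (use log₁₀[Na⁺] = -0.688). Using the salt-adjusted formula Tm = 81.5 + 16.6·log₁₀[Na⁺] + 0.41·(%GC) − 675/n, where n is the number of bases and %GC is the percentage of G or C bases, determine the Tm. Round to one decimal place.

Length n = 30. T=9, G=8, A=10, C=3
G+C = 11, so %GC = 11/30 × 100 = 36.667%
Salt term: 16.6 × (-0.688) = -11.421
GC term: 0.41 × 36.667 = 15.033; length term: −675/30 = −22.5
Tm = 81.5 + (-11.421) + 15.033 − 22.5 = 62.612 → 62.6°C

62.6°C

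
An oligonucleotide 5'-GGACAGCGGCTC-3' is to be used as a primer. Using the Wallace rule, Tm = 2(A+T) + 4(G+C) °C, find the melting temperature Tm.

42°C

Scanning the sequence gives G=5, A=2, C=4, T=1.
AT pairs contribute 3, GC pairs contribute 9.
Tm = 4·9 + 2·3 = 36 + 6 = 42°C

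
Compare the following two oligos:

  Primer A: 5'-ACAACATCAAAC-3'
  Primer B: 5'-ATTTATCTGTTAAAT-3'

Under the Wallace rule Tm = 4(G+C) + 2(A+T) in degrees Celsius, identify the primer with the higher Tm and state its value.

Primer A: A+T=8, G+C=4 → Tm = 2(8)+4(4) = 32°C
Primer B: A+T=13, G+C=2 → Tm = 2(13)+4(2) = 34°C
32°C vs 34°C → primer B is higher.

Primer B, 34°C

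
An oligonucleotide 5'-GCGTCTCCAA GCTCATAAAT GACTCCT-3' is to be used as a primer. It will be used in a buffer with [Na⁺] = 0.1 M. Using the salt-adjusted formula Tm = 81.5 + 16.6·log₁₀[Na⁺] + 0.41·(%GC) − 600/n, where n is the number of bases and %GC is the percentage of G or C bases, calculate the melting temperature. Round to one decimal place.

Length n = 27. Counting bases: T=7, C=9, A=7, G=4
G+C = 13, so %GC = 13/27 × 100 = 48.148%
Salt term: 16.6 × (-1) = -16.6
GC term: 0.41 × 48.148 = 19.741; length term: −600/27 = −22.222
Tm = 81.5 + (-16.6) + 19.741 − 22.222 = 62.419 → 62.4°C

62.4°C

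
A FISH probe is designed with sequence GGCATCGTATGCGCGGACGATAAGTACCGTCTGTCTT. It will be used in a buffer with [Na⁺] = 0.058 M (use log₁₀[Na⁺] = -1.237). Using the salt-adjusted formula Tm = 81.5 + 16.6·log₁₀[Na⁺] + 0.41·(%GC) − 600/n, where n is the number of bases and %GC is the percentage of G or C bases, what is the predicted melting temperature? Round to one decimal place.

Length n = 37. Base counts: A=7, G=11, T=10, C=9
G+C = 20, so %GC = 20/37 × 100 = 54.054%
Salt term: 16.6 × (-1.237) = -20.534
GC term: 0.41 × 54.054 = 22.162; length term: −600/37 = −16.216
Tm = 81.5 + (-20.534) + 22.162 − 16.216 = 66.912 → 66.9°C

66.9°C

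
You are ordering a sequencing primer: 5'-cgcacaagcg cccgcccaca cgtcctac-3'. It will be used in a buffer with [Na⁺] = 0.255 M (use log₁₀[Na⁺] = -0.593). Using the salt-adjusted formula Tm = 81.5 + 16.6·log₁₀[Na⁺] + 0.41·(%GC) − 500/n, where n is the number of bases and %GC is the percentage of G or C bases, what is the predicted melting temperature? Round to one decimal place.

Length n = 28. Base counts: G=5, T=2, A=6, C=15
G+C = 20, so %GC = 20/28 × 100 = 71.429%
Salt term: 16.6 × (-0.593) = -9.844
GC term: 0.41 × 71.429 = 29.286; length term: −500/28 = −17.857
Tm = 81.5 + (-9.844) + 29.286 − 17.857 = 83.085 → 83.1°C

83.1°C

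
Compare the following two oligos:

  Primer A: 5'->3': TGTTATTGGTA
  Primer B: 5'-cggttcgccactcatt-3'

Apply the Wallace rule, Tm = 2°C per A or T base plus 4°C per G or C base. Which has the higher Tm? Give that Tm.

Primer B, 50°C

Primer A: A+T=8, G+C=3 → Tm = 2(8)+4(3) = 28°C
Primer B: A+T=7, G+C=9 → Tm = 2(7)+4(9) = 50°C
28°C vs 50°C → primer B is higher.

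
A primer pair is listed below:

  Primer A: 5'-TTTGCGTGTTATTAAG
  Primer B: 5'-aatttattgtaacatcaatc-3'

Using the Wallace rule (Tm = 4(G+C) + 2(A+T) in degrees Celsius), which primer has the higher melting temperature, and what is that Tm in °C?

Primer A: A+T=11, G+C=5 → Tm = 2(11)+4(5) = 42°C
Primer B: A+T=16, G+C=4 → Tm = 2(16)+4(4) = 48°C
42°C vs 48°C → primer B is higher.

Primer B, 48°C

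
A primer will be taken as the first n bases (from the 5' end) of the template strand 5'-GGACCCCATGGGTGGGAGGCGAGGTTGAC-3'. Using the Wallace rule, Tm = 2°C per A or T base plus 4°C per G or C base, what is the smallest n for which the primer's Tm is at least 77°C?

n = 23

First 22 bases: GGACCCCATGGGTGGGAGGCGA → Tm = 76°C (< 77°C)
First 23 bases: GGACCCCATGGGTGGGAGGCGAG → Tm = 80°C (≥ 77°C)
Since every base adds ≥2°C, Tm only increases with n, so the threshold is first crossed at n = 23.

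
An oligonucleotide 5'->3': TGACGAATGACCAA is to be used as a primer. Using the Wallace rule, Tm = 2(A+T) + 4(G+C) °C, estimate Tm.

G=3, T=2, A=6, C=3
So N_AT = 8 and N_GC = 6.
Tm = 2(8) + 4(6) = 16 + 24 = 40°C

40°C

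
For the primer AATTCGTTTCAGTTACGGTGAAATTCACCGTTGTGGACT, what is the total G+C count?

16

Scanning the sequence gives A=9, G=9, T=14, C=7.
G+C = 9 + 7 = 16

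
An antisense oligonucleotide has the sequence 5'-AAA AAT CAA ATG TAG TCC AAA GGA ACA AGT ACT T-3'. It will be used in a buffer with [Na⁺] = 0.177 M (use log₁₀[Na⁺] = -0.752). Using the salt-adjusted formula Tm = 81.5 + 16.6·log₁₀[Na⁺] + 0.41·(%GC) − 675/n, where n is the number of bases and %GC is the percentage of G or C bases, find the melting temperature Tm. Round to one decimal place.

Length n = 34. C=5, A=17, G=5, T=7
G+C = 10, so %GC = 10/34 × 100 = 29.412%
Salt term: 16.6 × (-0.752) = -12.483
GC term: 0.41 × 29.412 = 12.059; length term: −675/34 = −19.853
Tm = 81.5 + (-12.483) + 12.059 − 19.853 = 61.223 → 61.2°C

61.2°C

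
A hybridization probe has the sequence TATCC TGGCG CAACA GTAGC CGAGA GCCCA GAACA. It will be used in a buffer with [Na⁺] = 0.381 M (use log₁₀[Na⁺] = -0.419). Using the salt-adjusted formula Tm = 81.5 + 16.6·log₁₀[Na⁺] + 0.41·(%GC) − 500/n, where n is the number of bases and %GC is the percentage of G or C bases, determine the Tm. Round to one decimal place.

Length n = 35. Counting bases: C=11, T=4, A=11, G=9
G+C = 20, so %GC = 20/35 × 100 = 57.143%
Salt term: 16.6 × (-0.419) = -6.955
GC term: 0.41 × 57.143 = 23.429; length term: −500/35 = −14.286
Tm = 81.5 + (-6.955) + 23.429 − 14.286 = 83.688 → 83.7°C

83.7°C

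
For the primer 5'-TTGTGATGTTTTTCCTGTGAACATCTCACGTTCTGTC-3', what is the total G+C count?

Base counts: G=7, A=5, C=8, T=17
Total G or C: 7 + 8 = 15

15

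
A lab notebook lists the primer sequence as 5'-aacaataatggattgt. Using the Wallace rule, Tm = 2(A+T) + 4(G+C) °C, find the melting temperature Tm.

40°C

Base counts: A=7, C=1, G=3, T=5
A+T = 12, G+C = 4
Tm = 2×12 + 4×4 = 40°C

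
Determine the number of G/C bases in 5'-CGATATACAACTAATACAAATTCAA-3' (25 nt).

6

A=13, T=6, C=5, G=1
G+C = 1 + 5 = 6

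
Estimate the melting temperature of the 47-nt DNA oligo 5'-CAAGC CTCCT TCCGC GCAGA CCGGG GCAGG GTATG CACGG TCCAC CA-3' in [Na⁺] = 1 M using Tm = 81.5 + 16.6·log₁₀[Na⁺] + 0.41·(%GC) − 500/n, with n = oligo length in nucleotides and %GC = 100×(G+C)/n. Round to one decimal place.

98.8°C

Length n = 47. Base counts: T=6, A=9, C=18, G=14
G+C = 32, so %GC = 32/47 × 100 = 68.085%
Salt term: 16.6 × (0) = 0
GC term: 0.41 × 68.085 = 27.915; length term: −500/47 = −10.638
Tm = 81.5 + (0) + 27.915 − 10.638 = 98.777 → 98.8°C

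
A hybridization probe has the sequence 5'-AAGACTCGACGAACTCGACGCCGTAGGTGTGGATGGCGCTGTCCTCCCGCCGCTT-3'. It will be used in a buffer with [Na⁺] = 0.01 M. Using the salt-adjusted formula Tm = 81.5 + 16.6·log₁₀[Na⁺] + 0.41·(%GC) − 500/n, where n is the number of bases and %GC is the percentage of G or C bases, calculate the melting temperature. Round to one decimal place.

65.3°C

Length n = 55. Counting bases: A=9, T=11, C=18, G=17
G+C = 35, so %GC = 35/55 × 100 = 63.636%
Salt term: 16.6 × (-2) = -33.2
GC term: 0.41 × 63.636 = 26.091; length term: −500/55 = −9.091
Tm = 81.5 + (-33.2) + 26.091 − 9.091 = 65.3 → 65.3°C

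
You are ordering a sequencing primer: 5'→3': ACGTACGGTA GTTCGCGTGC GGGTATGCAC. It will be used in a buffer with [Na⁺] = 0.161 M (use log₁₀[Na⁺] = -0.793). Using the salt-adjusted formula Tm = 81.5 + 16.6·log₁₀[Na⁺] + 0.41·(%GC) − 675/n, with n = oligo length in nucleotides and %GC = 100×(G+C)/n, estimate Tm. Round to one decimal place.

Length n = 30. Counting bases: T=7, A=5, C=7, G=11
G+C = 18, so %GC = 18/30 × 100 = 60%
Salt term: 16.6 × (-0.793) = -13.164
GC term: 0.41 × 60 = 24.6; length term: −675/30 = −22.5
Tm = 81.5 + (-13.164) + 24.6 − 22.5 = 70.436 → 70.4°C

70.4°C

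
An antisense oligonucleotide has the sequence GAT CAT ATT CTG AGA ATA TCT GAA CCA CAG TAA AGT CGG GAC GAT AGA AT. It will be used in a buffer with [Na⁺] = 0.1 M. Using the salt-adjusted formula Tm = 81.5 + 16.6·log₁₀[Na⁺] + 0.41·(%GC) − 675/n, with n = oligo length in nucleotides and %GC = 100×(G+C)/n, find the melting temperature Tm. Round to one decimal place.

67.0°C

Length n = 50. Counting bases: A=19, G=11, T=12, C=8
G+C = 19, so %GC = 19/50 × 100 = 38%
Salt term: 16.6 × (-1) = -16.6
GC term: 0.41 × 38 = 15.58; length term: −675/50 = −13.5
Tm = 81.5 + (-16.6) + 15.58 − 13.5 = 66.98 → 67.0°C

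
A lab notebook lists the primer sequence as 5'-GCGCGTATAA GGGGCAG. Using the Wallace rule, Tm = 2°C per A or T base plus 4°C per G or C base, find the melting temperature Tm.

T=2, G=8, C=3, A=4
AT pairs contribute 6, GC pairs contribute 11.
Tm = 4·11 + 2·6 = 44 + 12 = 56°C

56°C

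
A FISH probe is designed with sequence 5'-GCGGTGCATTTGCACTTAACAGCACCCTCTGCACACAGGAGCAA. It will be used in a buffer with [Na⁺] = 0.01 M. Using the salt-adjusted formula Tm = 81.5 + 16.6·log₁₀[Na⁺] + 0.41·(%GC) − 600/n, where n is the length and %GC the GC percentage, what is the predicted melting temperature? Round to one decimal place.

57.0°C

Length n = 44. G=10, A=12, T=8, C=14
G+C = 24, so %GC = 24/44 × 100 = 54.545%
Salt term: 16.6 × (-2) = -33.2
GC term: 0.41 × 54.545 = 22.363; length term: −600/44 = −13.636
Tm = 81.5 + (-33.2) + 22.363 − 13.636 = 57.027 → 57.0°C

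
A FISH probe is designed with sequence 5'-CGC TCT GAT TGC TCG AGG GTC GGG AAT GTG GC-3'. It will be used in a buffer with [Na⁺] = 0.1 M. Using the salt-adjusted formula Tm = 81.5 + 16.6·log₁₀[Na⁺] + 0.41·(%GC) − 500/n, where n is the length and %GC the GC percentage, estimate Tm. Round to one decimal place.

Length n = 32. Scanning the sequence gives C=7, T=8, G=13, A=4.
G+C = 20, so %GC = 20/32 × 100 = 62.5%
Salt term: 16.6 × (-1) = -16.6
GC term: 0.41 × 62.5 = 25.625; length term: −500/32 = −15.625
Tm = 81.5 + (-16.6) + 25.625 − 15.625 = 74.9 → 74.9°C

74.9°C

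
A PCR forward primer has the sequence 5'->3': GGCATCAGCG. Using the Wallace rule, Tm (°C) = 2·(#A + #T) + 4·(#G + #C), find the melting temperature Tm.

A=2, T=1, G=4, C=3
So N_AT = 3 and N_GC = 7.
Tm = 2×3 + 4×7 = 34°C

34°C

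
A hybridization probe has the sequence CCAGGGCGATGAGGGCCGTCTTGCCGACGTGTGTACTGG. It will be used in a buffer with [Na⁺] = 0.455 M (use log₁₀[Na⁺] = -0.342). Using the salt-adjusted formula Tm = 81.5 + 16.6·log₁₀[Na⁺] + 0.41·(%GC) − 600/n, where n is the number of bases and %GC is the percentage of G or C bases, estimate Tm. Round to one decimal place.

87.8°C

Length n = 39. Base counts: A=5, C=10, G=16, T=8
G+C = 26, so %GC = 26/39 × 100 = 66.667%
Salt term: 16.6 × (-0.342) = -5.677
GC term: 0.41 × 66.667 = 27.333; length term: −600/39 = −15.385
Tm = 81.5 + (-5.677) + 27.333 − 15.385 = 87.771 → 87.8°C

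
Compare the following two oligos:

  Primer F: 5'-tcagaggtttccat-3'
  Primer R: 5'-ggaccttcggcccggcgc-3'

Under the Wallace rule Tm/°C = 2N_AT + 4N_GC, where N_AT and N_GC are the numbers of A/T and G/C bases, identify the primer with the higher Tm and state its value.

Primer R, 66°C

Primer F: A+T=8, G+C=6 → Tm = 2(8)+4(6) = 40°C
Primer R: A+T=3, G+C=15 → Tm = 2(3)+4(15) = 66°C
40°C vs 66°C → primer R is higher.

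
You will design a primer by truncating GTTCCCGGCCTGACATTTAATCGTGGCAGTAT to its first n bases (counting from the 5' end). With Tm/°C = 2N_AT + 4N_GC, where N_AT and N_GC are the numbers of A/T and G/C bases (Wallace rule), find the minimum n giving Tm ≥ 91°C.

First 29 bases: GTTCCCGGCCTGACATTTAATCGTGGCAG → Tm = 90°C (< 91°C)
First 30 bases: GTTCCCGGCCTGACATTTAATCGTGGCAGT → Tm = 92°C (≥ 91°C)
Each additional base adds 2°C (A/T) or 4°C (G/C), so Tm is non-decreasing in n; n = 30 is the first length to reach 91°C.

n = 30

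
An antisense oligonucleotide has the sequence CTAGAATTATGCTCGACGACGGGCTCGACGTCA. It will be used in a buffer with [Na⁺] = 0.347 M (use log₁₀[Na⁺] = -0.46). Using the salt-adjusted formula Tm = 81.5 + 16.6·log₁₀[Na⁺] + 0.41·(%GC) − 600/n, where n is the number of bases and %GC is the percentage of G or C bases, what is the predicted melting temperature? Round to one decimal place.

Length n = 33. Scanning the sequence gives C=9, A=8, G=9, T=7.
G+C = 18, so %GC = 18/33 × 100 = 54.545%
Salt term: 16.6 × (-0.46) = -7.636
GC term: 0.41 × 54.545 = 22.363; length term: −600/33 = −18.182
Tm = 81.5 + (-7.636) + 22.363 − 18.182 = 78.045 → 78.0°C

78.0°C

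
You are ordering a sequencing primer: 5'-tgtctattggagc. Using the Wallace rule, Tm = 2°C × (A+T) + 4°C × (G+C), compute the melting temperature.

38°C

A=2, T=5, G=4, C=2
So N_AT = 7 and N_GC = 6.
Tm = 2×7 + 4×6 = 38°C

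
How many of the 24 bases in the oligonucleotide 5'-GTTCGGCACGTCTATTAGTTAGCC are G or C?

12

G=6, A=4, C=6, T=8
G+C = 6 + 6 = 12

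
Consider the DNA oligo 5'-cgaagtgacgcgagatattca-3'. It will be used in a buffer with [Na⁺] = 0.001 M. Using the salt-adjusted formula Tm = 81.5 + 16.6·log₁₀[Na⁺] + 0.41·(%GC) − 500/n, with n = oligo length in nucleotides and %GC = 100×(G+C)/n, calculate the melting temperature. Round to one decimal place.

27.4°C

Length n = 21. C=4, A=7, T=4, G=6
G+C = 10, so %GC = 10/21 × 100 = 47.619%
Salt term: 16.6 × (-3) = -49.8
GC term: 0.41 × 47.619 = 19.524; length term: −500/21 = −23.81
Tm = 81.5 + (-49.8) + 19.524 − 23.81 = 27.414 → 27.4°C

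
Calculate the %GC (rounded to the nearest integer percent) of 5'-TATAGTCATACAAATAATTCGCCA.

29%

Scanning the sequence gives C=5, A=10, T=7, G=2.
G+C = 2 + 5 = 7 out of 24 bases
%GC = 7/24 × 100 = 29.17% ≈ 29%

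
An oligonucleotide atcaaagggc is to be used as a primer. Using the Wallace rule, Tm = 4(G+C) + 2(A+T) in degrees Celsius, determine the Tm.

30°C

Counting bases: T=1, A=4, G=3, C=2
AT pairs contribute 5, GC pairs contribute 5.
Tm = 2(5) + 4(5) = 10 + 20 = 30°C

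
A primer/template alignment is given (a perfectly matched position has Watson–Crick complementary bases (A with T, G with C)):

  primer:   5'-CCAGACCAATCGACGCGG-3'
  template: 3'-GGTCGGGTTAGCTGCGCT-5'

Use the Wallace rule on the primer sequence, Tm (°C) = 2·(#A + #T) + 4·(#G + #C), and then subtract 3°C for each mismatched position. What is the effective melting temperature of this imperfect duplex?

Primer base counts: A=5, T=1, G=5, C=7 → A+T=6, G+C=12
Perfect-match Tm = 2(6) + 4(12) = 12 + 48 = 60°C
Mismatches (positions where the bases are not complementary): 2 (at positions 5, 18)
Effective Tm = 60 − 2×3 = 60 − 6 = 54°C

54°C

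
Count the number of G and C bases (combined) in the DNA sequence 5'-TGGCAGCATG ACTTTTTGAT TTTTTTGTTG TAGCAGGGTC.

16

Scanning the sequence gives C=5, T=18, G=11, A=6.
G+C = 11 + 5 = 16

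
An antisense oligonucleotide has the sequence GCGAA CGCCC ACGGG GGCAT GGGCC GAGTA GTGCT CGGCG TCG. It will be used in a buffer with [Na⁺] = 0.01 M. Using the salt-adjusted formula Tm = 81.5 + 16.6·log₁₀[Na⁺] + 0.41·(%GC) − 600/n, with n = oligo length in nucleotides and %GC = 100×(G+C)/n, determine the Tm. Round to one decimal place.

64.9°C

Length n = 43. Scanning the sequence gives T=5, G=19, C=13, A=6.
G+C = 32, so %GC = 32/43 × 100 = 74.419%
Salt term: 16.6 × (-2) = -33.2
GC term: 0.41 × 74.419 = 30.512; length term: −600/43 = −13.953
Tm = 81.5 + (-33.2) + 30.512 − 13.953 = 64.859 → 64.9°C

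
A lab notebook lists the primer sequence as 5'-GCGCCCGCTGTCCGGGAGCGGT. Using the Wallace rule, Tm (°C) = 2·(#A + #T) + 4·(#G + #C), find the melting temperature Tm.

C=8, G=10, A=1, T=3
A+T = 4, G+C = 18
Tm = 2×4 + 4×18 = 80°C

80°C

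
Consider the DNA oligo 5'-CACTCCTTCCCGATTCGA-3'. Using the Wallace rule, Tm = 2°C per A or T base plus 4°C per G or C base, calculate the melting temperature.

56°C

Scanning the sequence gives G=2, C=8, A=3, T=5.
AT pairs contribute 8, GC pairs contribute 10.
Tm = 4·10 + 2·8 = 40 + 16 = 56°C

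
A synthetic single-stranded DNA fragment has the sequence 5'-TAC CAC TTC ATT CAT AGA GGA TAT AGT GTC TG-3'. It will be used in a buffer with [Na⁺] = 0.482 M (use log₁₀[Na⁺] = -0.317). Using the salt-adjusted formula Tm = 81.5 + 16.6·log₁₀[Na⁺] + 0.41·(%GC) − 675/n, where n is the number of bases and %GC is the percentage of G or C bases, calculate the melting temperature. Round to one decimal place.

Length n = 32. Scanning the sequence gives A=9, T=11, C=6, G=6.
G+C = 12, so %GC = 12/32 × 100 = 37.5%
Salt term: 16.6 × (-0.317) = -5.262
GC term: 0.41 × 37.5 = 15.375; length term: −675/32 = −21.094
Tm = 81.5 + (-5.262) + 15.375 − 21.094 = 70.519 → 70.5°C

70.5°C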